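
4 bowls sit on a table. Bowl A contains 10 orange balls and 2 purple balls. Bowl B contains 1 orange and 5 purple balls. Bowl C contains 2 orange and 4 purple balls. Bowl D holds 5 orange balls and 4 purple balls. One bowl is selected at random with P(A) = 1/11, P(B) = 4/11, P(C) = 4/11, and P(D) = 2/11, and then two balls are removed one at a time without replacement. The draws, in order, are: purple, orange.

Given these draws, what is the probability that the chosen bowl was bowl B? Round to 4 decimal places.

0.2732

Compute the likelihood of the observed sequence for each case: P(data | bowl A) = (2/12)(10/11) = 0.15152; P(data | bowl B) = (5/6)(1/5) = 0.16667; P(data | bowl C) = (4/6)(2/5) = 0.26667; P(data | bowl D) = (4/9)(5/8) = 0.27778.
Multiplying each by its prior: 1/11 · 0.15152 = 0.013774, 4/11 · 0.16667 = 0.060606, 4/11 · 0.26667 = 0.09697, 2/11 · 0.27778 = 0.050505; summing to 0.22185.
Therefore the posterior P(bowl B | data) = (0.060606) / (0.22185) = 0.27318.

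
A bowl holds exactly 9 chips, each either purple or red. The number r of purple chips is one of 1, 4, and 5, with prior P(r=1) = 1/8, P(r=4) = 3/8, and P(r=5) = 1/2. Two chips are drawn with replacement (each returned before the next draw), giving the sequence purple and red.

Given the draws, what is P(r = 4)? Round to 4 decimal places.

0.4054

The likelihood of the observed sequence under each hypothesis: P(data | r = 1) = (1/9)(8/9) = 8/81; P(data | r = 4) = (4/9)(5/9) = 20/81; P(data | r = 5) = (5/9)(4/9) = 20/81.
Weighting by the prior gives 1/8 · 8/81 = 1/81, 3/8 · 20/81 = 5/54, 1/2 · 20/81 = 10/81; with total 37/162.
Hence P(r = 4 | data) = (5/54) / (37/162) = 15/37.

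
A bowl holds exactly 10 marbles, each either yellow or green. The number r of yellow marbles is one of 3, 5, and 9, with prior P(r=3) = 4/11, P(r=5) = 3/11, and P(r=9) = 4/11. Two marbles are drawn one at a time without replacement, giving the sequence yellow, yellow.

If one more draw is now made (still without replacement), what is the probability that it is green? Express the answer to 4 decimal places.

0.2540

For each hypothesis, P(data | H) works out to: P(data | r = 3) = (3/10)(2/9) = 1/15; P(data | r = 5) = (5/10)(4/9) = 2/9; P(data | r = 9) = (9/10)(8/9) = 4/5.
Weighting by the prior gives 4/11 · 1/15 = 4/165, 3/11 · 2/9 = 2/33, 4/11 · 4/5 = 16/55; summing to 62/165.
Normalising, the posterior is P(r = 3 | data) = 2/31, P(r = 5 | data) = 5/31, P(r = 9 | data) = 24/31.
Averaging over the posterior, P(green next | data) = (7/8)(2/31) + (5/8)(5/31) + (1/8)(24/31) = 63/248.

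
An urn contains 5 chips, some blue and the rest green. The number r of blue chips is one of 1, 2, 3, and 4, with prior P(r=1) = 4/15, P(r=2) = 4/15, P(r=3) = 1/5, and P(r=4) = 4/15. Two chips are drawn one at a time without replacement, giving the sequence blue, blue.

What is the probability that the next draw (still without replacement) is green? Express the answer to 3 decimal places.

0.486

The likelihood of the observed sequence under each hypothesis: P(data | r = 1) = (1/5)(0/4) = 0; P(data | r = 2) = (2/5)(1/4) = 1/10; P(data | r = 3) = (3/5)(2/4) = 3/10; P(data | r = 4) = (4/5)(3/4) = 3/5.
Weighting by the prior gives 4/15 · 0 = 0, 4/15 · 1/10 = 2/75, 1/5 · 3/10 = 3/50, 4/15 · 3/5 = 4/25; summing to 37/150.
Dividing through by the total gives posterior P(r = 1 | data) = 0, P(r = 2 | data) = 4/37, P(r = 3 | data) = 9/37, P(r = 4 | data) = 24/37.
The predictive probability is P(green next | data) = (1)(4/37) + (2/3)(9/37) + (1/3)(24/37) = 18/37.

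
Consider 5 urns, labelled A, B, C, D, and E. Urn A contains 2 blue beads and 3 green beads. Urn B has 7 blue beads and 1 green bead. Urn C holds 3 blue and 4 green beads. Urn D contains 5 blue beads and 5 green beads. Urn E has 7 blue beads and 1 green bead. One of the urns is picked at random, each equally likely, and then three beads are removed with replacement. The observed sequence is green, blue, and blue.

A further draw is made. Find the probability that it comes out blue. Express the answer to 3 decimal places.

0.606

For each hypothesis, P(data | H) works out to: P(data | urn A) = (3/5)(2/5)(2/5) = 0.096; P(data | urn B) = (1/8)(7/8)(7/8) = 0.095703; P(data | urn C) = (4/7)(3/7)(3/7) = 0.10496; P(data | urn D) = (5/10)(5/10)(5/10) = 0.125; P(data | urn E) = (1/8)(7/8)(7/8) = 0.095703.
Multiplying each by its prior: 1/5 · 0.096 = 0.0192, 1/5 · 0.095703 = 0.019141, 1/5 · 0.10496 = 0.020991, 1/5 · 0.125 = 0.025, 1/5 · 0.095703 = 0.019141; these sum to 0.10347.
The posterior is then P(urn A | data) = 0.18556, P(urn B | data) = 0.18498, P(urn C | data) = 0.20287, P(urn D | data) = 0.24161, P(urn E | data) = 0.18498.
So P(blue next | data) = Σ P(blue next | H) P(H | data) = (2/5)(0.18556) + (7/8)(0.18498) + (3/7)(0.20287) + (1/2)(0.24161) + (7/8)(0.18498) = 0.60569.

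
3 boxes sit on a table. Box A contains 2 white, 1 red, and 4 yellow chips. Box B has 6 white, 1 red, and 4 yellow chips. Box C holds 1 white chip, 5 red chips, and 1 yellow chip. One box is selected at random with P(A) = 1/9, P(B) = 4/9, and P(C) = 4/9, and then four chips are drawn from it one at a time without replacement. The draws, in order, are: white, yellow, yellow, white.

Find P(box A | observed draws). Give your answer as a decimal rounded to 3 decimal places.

Compute the likelihood of the observed sequence for each case: P(data | box A) = (2/7)(4/6)(3/5)(1/4) = 1/35; P(data | box B) = (6/11)(4/10)(3/9)(5/8) = 1/22; P(data | box C) = (1/7)(1/6)(0/5) = 0.
Weighting by the prior gives 1/9 · 1/35 = 1/315, 4/9 · 1/22 = 2/99, 4/9 · 0 = 0; with total 9/385.
By Bayes' rule, P(box A | data) = (1/315) / (9/385) = 11/81.

0.136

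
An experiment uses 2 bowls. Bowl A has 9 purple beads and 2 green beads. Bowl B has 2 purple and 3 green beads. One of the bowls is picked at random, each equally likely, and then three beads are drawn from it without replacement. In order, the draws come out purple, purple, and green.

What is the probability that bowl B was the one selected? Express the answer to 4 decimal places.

For each hypothesis, P(data | H) works out to: P(data | bowl A) = (9/11)(8/10)(2/9) = 8/55; P(data | bowl B) = (2/5)(1/4)(3/3) = 1/10.
The prior-weighted likelihoods are 1/2 · 8/55 = 4/55, 1/2 · 1/10 = 1/20; these sum to 27/220.
By Bayes' rule, P(bowl B | data) = (1/20) / (27/220) = 11/27.

0.4074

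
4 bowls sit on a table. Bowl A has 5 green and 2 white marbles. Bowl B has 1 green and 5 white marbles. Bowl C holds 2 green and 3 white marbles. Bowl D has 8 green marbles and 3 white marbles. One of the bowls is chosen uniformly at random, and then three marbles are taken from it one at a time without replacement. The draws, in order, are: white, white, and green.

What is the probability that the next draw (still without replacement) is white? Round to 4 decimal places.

The likelihood of the observed sequence under each hypothesis: P(data | bowl A) = (2/7)(1/6)(5/5) = 0.047619; P(data | bowl B) = (5/6)(4/5)(1/4) = 0.16667; P(data | bowl C) = (3/5)(2/4)(2/3) = 0.2; P(data | bowl D) = (3/11)(2/10)(8/9) = 0.048485.
Multiplying each by its prior: 1/4 · 0.047619 = 0.011905, 1/4 · 0.16667 = 0.041667, 1/4 · 0.2 = 0.05, 1/4 · 0.048485 = 0.012121; summing to 0.11569.
Dividing through by the total gives posterior P(bowl A | data) = 0.1029, P(bowl B | data) = 0.36015, P(bowl C | data) = 0.43218, P(bowl D | data) = 0.10477.
So P(white next | data) = Σ P(white next | H) P(H | data) = (0)(0.1029) + (1)(0.36015) + (1/2)(0.43218) + (1/8)(0.10477) = 0.58934.

0.5893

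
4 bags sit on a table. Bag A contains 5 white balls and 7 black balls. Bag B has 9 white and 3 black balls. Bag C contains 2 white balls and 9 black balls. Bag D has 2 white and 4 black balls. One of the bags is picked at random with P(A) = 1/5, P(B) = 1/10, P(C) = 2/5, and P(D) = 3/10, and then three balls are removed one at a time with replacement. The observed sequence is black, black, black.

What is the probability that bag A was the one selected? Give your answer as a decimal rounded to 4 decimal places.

0.1137

Under each hypothesis, the probability of the observed sequence is: P(data | bag A) = (7/12)(7/12)(7/12) = 0.1985; P(data | bag B) = (3/12)(3/12)(3/12) = 0.015625; P(data | bag C) = (9/11)(9/11)(9/11) = 0.54771; P(data | bag D) = (4/6)(4/6)(4/6) = 0.2963.
Weighting by the prior gives 1/5 · 0.1985 = 0.039699, 1/10 · 0.015625 = 0.0015625, 2/5 · 0.54771 = 0.21908, 3/10 · 0.2963 = 0.088889; with total 0.34923.
So P(bag A | data) = (0.039699) / (0.34923) = 0.11367.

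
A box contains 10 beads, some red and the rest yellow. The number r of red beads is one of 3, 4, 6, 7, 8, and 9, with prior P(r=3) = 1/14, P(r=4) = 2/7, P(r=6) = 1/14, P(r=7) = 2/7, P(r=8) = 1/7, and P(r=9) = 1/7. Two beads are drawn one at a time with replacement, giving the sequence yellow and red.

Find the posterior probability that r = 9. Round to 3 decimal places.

The likelihood of the observed sequence under each hypothesis: P(data | r = 3) = (7/10)(3/10) = 21/100; P(data | r = 4) = (6/10)(4/10) = 6/25; P(data | r = 6) = (4/10)(6/10) = 6/25; P(data | r = 7) = (3/10)(7/10) = 21/100; P(data | r = 8) = (2/10)(8/10) = 4/25; P(data | r = 9) = (1/10)(9/10) = 9/100.
Multiplying each by its prior: 1/14 · 21/100 = 3/200, 2/7 · 6/25 = 12/175, 1/14 · 6/25 = 3/175, 2/7 · 21/100 = 3/50, 1/7 · 4/25 = 4/175, 1/7 · 9/100 = 9/700; summing to 11/56.
By Bayes' rule, P(r = 9 | data) = (9/700) / (11/56) = 18/275.

0.065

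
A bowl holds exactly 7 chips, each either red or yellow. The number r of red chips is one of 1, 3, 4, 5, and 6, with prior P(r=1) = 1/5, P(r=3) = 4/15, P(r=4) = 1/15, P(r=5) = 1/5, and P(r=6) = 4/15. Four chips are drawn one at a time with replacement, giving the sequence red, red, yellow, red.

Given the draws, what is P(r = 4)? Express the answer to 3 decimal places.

0.085

For each hypothesis, P(data | H) works out to: P(data | r = 1) = (1/7)(1/7)(6/7)(1/7) = 0.002499; P(data | r = 3) = (3/7)(3/7)(4/7)(3/7) = 0.044981; P(data | r = 4) = (4/7)(4/7)(3/7)(4/7) = 0.079967; P(data | r = 5) = (5/7)(5/7)(2/7)(5/7) = 0.10412; P(data | r = 6) = (6/7)(6/7)(1/7)(6/7) = 0.089963.
The prior-weighted likelihoods are 1/5 · 0.002499 = 0.00049979, 4/15 · 0.044981 = 0.011995, 1/15 · 0.079967 = 0.0053311, 1/5 · 0.10412 = 0.020825, 4/15 · 0.089963 = 0.02399; with total 0.062641.
Hence P(r = 4 | data) = (0.0053311) / (0.062641) = 0.085106.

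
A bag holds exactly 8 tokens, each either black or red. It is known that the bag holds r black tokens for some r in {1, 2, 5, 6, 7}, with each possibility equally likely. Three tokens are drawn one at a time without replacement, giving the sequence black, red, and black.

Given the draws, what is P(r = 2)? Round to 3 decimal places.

0.069

Compute the likelihood of the observed sequence for each case: P(data | r = 1) = (1/8)(7/7)(0/6) = 0; P(data | r = 2) = (2/8)(6/7)(1/6) = 1/28; P(data | r = 5) = (5/8)(3/7)(4/6) = 5/28; P(data | r = 6) = (6/8)(2/7)(5/6) = 5/28; P(data | r = 7) = (7/8)(1/7)(6/6) = 1/8.
Weighting by the prior gives 1/5 · 0 = 0, 1/5 · 1/28 = 1/140, 1/5 · 5/28 = 1/28, 1/5 · 5/28 = 1/28, 1/5 · 1/8 = 1/40; summing to 29/280.
Hence P(r = 2 | data) = (1/140) / (29/280) = 2/29.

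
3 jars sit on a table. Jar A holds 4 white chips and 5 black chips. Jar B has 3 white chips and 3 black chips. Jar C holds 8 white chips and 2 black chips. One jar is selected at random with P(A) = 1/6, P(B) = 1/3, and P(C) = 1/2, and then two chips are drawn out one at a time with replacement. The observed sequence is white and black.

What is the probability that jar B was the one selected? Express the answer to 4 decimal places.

0.4075

Compute the likelihood of the observed sequence for each case: P(data | jar A) = (4/9)(5/9) = 0.24691; P(data | jar B) = (3/6)(3/6) = 0.25; P(data | jar C) = (8/10)(2/10) = 0.16.
Weighting by the prior gives 1/6 · 0.24691 = 0.041152, 1/3 · 0.25 = 0.083333, 1/2 · 0.16 = 0.08; summing to 0.20449.
Therefore the posterior P(jar B | data) = (0.083333) / (0.20449) = 0.40753.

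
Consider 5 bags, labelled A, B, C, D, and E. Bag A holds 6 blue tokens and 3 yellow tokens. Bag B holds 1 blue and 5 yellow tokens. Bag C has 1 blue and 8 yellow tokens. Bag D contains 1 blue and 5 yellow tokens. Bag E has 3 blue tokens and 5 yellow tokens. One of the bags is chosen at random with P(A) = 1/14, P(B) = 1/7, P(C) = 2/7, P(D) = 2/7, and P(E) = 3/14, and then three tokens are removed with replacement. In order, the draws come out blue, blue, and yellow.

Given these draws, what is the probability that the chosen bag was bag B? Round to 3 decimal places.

0.078

Compute the likelihood of the observed sequence for each case: P(data | bag A) = (6/9)(6/9)(3/9) = 0.14815; P(data | bag B) = (1/6)(1/6)(5/6) = 0.023148; P(data | bag C) = (1/9)(1/9)(8/9) = 0.010974; P(data | bag D) = (1/6)(1/6)(5/6) = 0.023148; P(data | bag E) = (3/8)(3/8)(5/8) = 0.087891.
Multiplying each by its prior: 1/14 · 0.14815 = 0.010582, 1/7 · 0.023148 = 0.0033069, 2/7 · 0.010974 = 0.0031354, 2/7 · 0.023148 = 0.0066138, 3/14 · 0.087891 = 0.018834; with total 0.042472.
By Bayes' rule, P(bag B | data) = (0.0033069) / (0.042472) = 0.077861.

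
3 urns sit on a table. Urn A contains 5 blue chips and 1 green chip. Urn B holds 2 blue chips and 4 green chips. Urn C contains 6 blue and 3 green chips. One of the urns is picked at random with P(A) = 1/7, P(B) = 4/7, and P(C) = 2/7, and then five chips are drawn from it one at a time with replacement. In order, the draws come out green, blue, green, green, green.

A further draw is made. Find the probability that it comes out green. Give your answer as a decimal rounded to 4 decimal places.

Under each hypothesis, the probability of the observed sequence is: P(data | urn A) = (1/6)(5/6)(1/6)(1/6)(1/6) = 0.000643; P(data | urn B) = (4/6)(2/6)(4/6)(4/6)(4/6) = 0.065844; P(data | urn C) = (3/9)(6/9)(3/9)(3/9)(3/9) = 0.0082305.
Weighting by the prior gives 1/7 · 0.000643 = 9.1858e-05, 4/7 · 0.065844 = 0.037625, 2/7 · 0.0082305 = 0.0023516; with total 0.040068.
The posterior is then P(urn A | data) = 0.0022925, P(urn B | data) = 0.93902, P(urn C | data) = 0.058689.
Averaging over the posterior, P(green next | data) = (1/6)(0.0022925) + (2/3)(0.93902) + (1/3)(0.058689) = 0.64596.

0.6460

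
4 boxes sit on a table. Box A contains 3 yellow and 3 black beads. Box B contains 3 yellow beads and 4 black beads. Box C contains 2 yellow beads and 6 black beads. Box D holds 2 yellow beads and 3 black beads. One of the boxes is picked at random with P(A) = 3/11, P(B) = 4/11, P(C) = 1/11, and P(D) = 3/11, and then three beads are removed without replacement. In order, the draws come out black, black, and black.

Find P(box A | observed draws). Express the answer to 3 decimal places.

The likelihood of the observed sequence under each hypothesis: P(data | box A) = (3/6)(2/5)(1/4) = 0.05; P(data | box B) = (4/7)(3/6)(2/5) = 0.11429; P(data | box C) = (6/8)(5/7)(4/6) = 0.35714; P(data | box D) = (3/5)(2/4)(1/3) = 0.1.
The prior-weighted likelihoods are 3/11 · 0.05 = 0.013636, 4/11 · 0.11429 = 0.041558, 1/11 · 0.35714 = 0.032468, 3/11 · 0.1 = 0.027273; with total 0.11494.
Therefore the posterior P(box A | data) = (0.013636) / (0.11494) = 0.11864.

0.119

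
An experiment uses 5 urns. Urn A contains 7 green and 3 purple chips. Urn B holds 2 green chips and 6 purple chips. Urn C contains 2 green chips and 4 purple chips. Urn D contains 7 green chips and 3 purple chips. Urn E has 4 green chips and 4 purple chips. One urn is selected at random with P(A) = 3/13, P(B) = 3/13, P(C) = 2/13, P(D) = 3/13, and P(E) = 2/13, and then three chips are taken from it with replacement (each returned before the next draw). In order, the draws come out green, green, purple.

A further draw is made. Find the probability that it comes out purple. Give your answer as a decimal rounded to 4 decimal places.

0.4180

The likelihood of the observed sequence under each hypothesis: P(data | urn A) = (7/10)(7/10)(3/10) = 0.147; P(data | urn B) = (2/8)(2/8)(6/8) = 0.046875; P(data | urn C) = (2/6)(2/6)(4/6) = 0.074074; P(data | urn D) = (7/10)(7/10)(3/10) = 0.147; P(data | urn E) = (4/8)(4/8)(4/8) = 0.125.
Weighting by the prior gives 3/13 · 0.147 = 0.033923, 3/13 · 0.046875 = 0.010817, 2/13 · 0.074074 = 0.011396, 3/13 · 0.147 = 0.033923, 2/13 · 0.125 = 0.019231; with total 0.10929.
The posterior is then P(urn A | data) = 0.31039, P(urn B | data) = 0.098978, P(urn C | data) = 0.10427, P(urn D | data) = 0.31039, P(urn E | data) = 0.17596.
The predictive probability is P(purple next | data) = (3/10)(0.31039) + (3/4)(0.098978) + (2/3)(0.10427) + (3/10)(0.31039) + (1/2)(0.17596) = 0.41797.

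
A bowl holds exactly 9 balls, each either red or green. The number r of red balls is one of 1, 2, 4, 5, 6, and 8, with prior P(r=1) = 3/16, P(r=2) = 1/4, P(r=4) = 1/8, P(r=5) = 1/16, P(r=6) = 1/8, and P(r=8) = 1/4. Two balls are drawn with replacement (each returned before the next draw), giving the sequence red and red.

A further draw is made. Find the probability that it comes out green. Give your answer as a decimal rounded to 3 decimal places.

For each hypothesis, P(data | H) works out to: P(data | r = 1) = (1/9)(1/9) = 0.012346; P(data | r = 2) = (2/9)(2/9) = 0.049383; P(data | r = 4) = (4/9)(4/9) = 0.19753; P(data | r = 5) = (5/9)(5/9) = 0.30864; P(data | r = 6) = (6/9)(6/9) = 0.44444; P(data | r = 8) = (8/9)(8/9) = 0.79012.
Weighting by the prior gives 3/16 · 0.012346 = 0.0023148, 1/4 · 0.049383 = 0.012346, 1/8 · 0.19753 = 0.024691, 1/16 · 0.30864 = 0.01929, 1/8 · 0.44444 = 0.055556, 1/4 · 0.79012 = 0.19753; with total 0.31173.
Normalising, the posterior is P(r = 1 | data) = 0.0074257, P(r = 2 | data) = 0.039604, P(r = 4 | data) = 0.079208, P(r = 5 | data) = 0.061881, P(r = 6 | data) = 0.17822, P(r = 8 | data) = 0.63366.
Averaging over the posterior, P(green next | data) = (8/9)(0.0074257) + (7/9)(0.039604) + (5/9)(0.079208) + (4/9)(0.061881) + (1/3)(0.17822) + (1/9)(0.63366) = 0.23872.

0.239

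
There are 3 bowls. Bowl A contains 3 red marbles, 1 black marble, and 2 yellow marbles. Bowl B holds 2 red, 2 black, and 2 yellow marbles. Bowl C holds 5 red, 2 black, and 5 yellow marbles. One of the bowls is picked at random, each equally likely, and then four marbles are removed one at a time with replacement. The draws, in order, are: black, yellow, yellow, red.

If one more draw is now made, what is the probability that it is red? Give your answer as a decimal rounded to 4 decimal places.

For each hypothesis, P(data | H) works out to: P(data | bowl A) = (1/6)(2/6)(2/6)(3/6) = 0.0092593; P(data | bowl B) = (2/6)(2/6)(2/6)(2/6) = 0.012346; P(data | bowl C) = (2/12)(5/12)(5/12)(5/12) = 0.012056.
Multiplying each by its prior: 1/3 · 0.0092593 = 0.0030864, 1/3 · 0.012346 = 0.0041152, 1/3 · 0.012056 = 0.0040188; summing to 0.01122.
Normalising, the posterior is P(bowl A | data) = 0.27507, P(bowl B | data) = 0.36676, P(bowl C | data) = 0.35817.
So P(red next | data) = Σ P(red next | H) P(H | data) = (1/2)(0.27507) + (1/3)(0.36676) + (5/12)(0.35817) = 0.40903.

0.4090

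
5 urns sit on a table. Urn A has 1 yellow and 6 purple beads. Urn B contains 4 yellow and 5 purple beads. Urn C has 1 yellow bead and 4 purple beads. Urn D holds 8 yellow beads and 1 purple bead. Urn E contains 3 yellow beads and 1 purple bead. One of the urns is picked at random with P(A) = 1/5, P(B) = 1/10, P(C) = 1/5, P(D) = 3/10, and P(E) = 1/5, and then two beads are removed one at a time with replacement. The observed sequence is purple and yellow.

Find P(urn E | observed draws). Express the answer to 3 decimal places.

Compute the likelihood of the observed sequence for each case: P(data | urn A) = (6/7)(1/7) = 0.12245; P(data | urn B) = (5/9)(4/9) = 0.24691; P(data | urn C) = (4/5)(1/5) = 0.16; P(data | urn D) = (1/9)(8/9) = 0.098765; P(data | urn E) = (1/4)(3/4) = 0.1875.
Multiplying each by its prior: 1/5 · 0.12245 = 0.02449, 1/10 · 0.24691 = 0.024691, 1/5 · 0.16 = 0.032, 3/10 · 0.098765 = 0.02963, 1/5 · 0.1875 = 0.0375; these sum to 0.14831.
So P(urn E | data) = (0.0375) / (0.14831) = 0.25285.

0.253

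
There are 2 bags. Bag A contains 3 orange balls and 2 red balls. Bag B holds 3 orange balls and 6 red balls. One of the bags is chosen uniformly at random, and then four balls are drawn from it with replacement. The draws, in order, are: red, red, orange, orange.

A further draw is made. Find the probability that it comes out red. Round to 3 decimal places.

Under each hypothesis, the probability of the observed sequence is: P(data | bag A) = (2/5)(2/5)(3/5)(3/5) = 0.0576; P(data | bag B) = (6/9)(6/9)(3/9)(3/9) = 0.049383.
The prior-weighted likelihoods are 1/2 · 0.0576 = 0.0288, 1/2 · 0.049383 = 0.024691; summing to 0.053491.
Dividing through by the total gives posterior P(bag A | data) = 0.5384, P(bag B | data) = 0.4616.
Averaging over the posterior, P(red next | data) = (2/5)(0.5384) + (2/3)(0.4616) = 0.52309.

0.523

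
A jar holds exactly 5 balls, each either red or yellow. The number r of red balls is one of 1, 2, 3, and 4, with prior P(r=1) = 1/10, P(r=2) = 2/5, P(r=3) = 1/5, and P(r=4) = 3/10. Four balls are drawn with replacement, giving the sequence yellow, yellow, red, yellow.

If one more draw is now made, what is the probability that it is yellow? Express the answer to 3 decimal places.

Under each hypothesis, the probability of the observed sequence is: P(data | r = 1) = (4/5)(4/5)(1/5)(4/5) = 0.1024; P(data | r = 2) = (3/5)(3/5)(2/5)(3/5) = 0.0864; P(data | r = 3) = (2/5)(2/5)(3/5)(2/5) = 0.0384; P(data | r = 4) = (1/5)(1/5)(4/5)(1/5) = 0.0064.
Multiplying each by its prior: 1/10 · 0.1024 = 0.01024, 2/5 · 0.0864 = 0.03456, 1/5 · 0.0384 = 0.00768, 3/10 · 0.0064 = 0.00192; summing to 0.0544.
The posterior is then P(r = 1 | data) = 0.18824, P(r = 2 | data) = 0.63529, P(r = 3 | data) = 0.14118, P(r = 4 | data) = 0.035294.
So P(yellow next | data) = Σ P(yellow next | H) P(H | data) = (4/5)(0.18824) + (3/5)(0.63529) + (2/5)(0.14118) + (1/5)(0.035294) = 0.59529.

0.595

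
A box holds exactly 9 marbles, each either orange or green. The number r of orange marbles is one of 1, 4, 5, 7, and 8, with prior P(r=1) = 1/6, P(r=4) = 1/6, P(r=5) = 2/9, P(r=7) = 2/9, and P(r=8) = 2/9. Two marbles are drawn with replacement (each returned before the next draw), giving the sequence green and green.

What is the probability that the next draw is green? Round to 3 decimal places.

Under each hypothesis, the probability of the observed sequence is: P(data | r = 1) = (8/9)(8/9) = 64/81; P(data | r = 4) = (5/9)(5/9) = 25/81; P(data | r = 5) = (4/9)(4/9) = 16/81; P(data | r = 7) = (2/9)(2/9) = 4/81; P(data | r = 8) = (1/9)(1/9) = 1/81.
Weighting by the prior gives 1/6 · 64/81 = 32/243, 1/6 · 25/81 = 25/486, 2/9 · 16/81 = 32/729, 2/9 · 4/81 = 8/729, 2/9 · 1/81 = 2/729; with total 13/54.
Dividing through by the total gives posterior P(r = 1 | data) = 0.54701, P(r = 4 | data) = 0.21368, P(r = 5 | data) = 0.18234, P(r = 7 | data) = 0.045584, P(r = 8 | data) = 0.011396.
So P(green next | data) = Σ P(green next | H) P(H | data) = (8/9)(0.54701) + (5/9)(0.21368) + (4/9)(0.18234) + (2/9)(0.045584) + (1/9)(0.011396) = 0.69737.

0.697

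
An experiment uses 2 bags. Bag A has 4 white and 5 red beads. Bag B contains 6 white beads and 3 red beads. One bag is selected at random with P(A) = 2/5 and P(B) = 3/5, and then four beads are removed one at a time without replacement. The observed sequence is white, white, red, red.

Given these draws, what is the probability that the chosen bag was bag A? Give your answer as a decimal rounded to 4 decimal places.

For each hypothesis, P(data | H) works out to: P(data | bag A) = (4/9)(3/8)(5/7)(4/6) = 5/63; P(data | bag B) = (6/9)(5/8)(3/7)(2/6) = 5/84.
Weighting by the prior gives 2/5 · 5/63 = 2/63, 3/5 · 5/84 = 1/28; with total 17/252.
Therefore the posterior P(bag A | data) = (2/63) / (17/252) = 8/17.

0.4706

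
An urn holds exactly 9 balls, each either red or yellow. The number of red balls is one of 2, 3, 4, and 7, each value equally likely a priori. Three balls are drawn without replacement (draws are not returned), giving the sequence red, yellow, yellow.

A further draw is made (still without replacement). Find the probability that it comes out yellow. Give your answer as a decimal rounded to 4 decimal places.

The likelihood of the observed sequence under each hypothesis: P(data | r = 2) = (2/9)(7/8)(6/7) = 1/6; P(data | r = 3) = (3/9)(6/8)(5/7) = 5/28; P(data | r = 4) = (4/9)(5/8)(4/7) = 10/63; P(data | r = 7) = (7/9)(2/8)(1/7) = 1/36.
The prior-weighted likelihoods are 1/4 · 1/6 = 1/24, 1/4 · 5/28 = 5/112, 1/4 · 10/63 = 5/126, 1/4 · 1/36 = 1/144; summing to 67/504.
The posterior is then P(r = 2 | data) = 21/67, P(r = 3 | data) = 45/134, P(r = 4 | data) = 20/67, P(r = 7 | data) = 7/134.
The predictive probability is P(yellow next | data) = (5/6)(21/67) + (2/3)(45/134) + (1/2)(20/67) + (0)(7/134) = 85/134.

0.6343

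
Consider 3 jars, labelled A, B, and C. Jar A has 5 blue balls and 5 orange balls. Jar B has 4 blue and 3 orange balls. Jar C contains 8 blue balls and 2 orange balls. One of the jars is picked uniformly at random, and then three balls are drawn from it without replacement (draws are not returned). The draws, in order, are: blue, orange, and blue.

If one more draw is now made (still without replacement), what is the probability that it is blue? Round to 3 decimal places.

Under each hypothesis, the probability of the observed sequence is: P(data | jar A) = (5/10)(5/9)(4/8) = 0.13889; P(data | jar B) = (4/7)(3/6)(3/5) = 0.17143; P(data | jar C) = (8/10)(2/9)(7/8) = 0.15556.
Weighting by the prior gives 1/3 · 0.13889 = 0.046296, 1/3 · 0.17143 = 0.057143, 1/3 · 0.15556 = 0.051852; these sum to 0.15529.
The posterior is then P(jar A | data) = 0.29813, P(jar B | data) = 0.36797, P(jar C | data) = 0.3339.
Averaging over the posterior, P(blue next | data) = (3/7)(0.29813) + (1/2)(0.36797) + (6/7)(0.3339) = 0.59796.

0.598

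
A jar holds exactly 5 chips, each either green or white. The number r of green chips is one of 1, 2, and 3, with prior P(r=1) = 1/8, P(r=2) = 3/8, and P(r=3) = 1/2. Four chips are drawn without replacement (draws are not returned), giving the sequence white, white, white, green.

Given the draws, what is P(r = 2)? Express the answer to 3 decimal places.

The likelihood of the observed sequence under each hypothesis: P(data | r = 1) = (4/5)(3/4)(2/3)(1/2) = 1/5; P(data | r = 2) = (3/5)(2/4)(1/3)(2/2) = 1/10; P(data | r = 3) = (2/5)(1/4)(0/3) = 0.
Multiplying each by its prior: 1/8 · 1/5 = 1/40, 3/8 · 1/10 = 3/80, 1/2 · 0 = 0; summing to 1/16.
By Bayes' rule, P(r = 2 | data) = (3/80) / (1/16) = 3/5.

0.600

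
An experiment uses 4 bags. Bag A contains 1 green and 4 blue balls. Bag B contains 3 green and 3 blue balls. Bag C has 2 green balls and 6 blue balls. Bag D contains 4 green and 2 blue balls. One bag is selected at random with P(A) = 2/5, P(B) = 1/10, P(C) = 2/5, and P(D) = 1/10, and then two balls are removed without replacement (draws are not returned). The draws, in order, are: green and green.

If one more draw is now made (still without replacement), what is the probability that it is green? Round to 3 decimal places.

0.337

The likelihood of the observed sequence under each hypothesis: P(data | bag A) = (1/5)(0/4) = 0; P(data | bag B) = (3/6)(2/5) = 1/5; P(data | bag C) = (2/8)(1/7) = 1/28; P(data | bag D) = (4/6)(3/5) = 2/5.
Weighting by the prior gives 2/5 · 0 = 0, 1/10 · 1/5 = 1/50, 2/5 · 1/28 = 1/70, 1/10 · 2/5 = 1/25; with total 13/175.
Normalising, the posterior is P(bag A | data) = 0, P(bag B | data) = 7/26, P(bag C | data) = 5/26, P(bag D | data) = 7/13.
The predictive probability is P(green next | data) = (1/4)(7/26) + (0)(5/26) + (1/2)(7/13) = 35/104.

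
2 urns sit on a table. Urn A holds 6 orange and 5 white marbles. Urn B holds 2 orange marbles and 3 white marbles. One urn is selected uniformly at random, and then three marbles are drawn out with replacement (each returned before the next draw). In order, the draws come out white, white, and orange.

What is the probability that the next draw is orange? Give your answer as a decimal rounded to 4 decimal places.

For each hypothesis, P(data | H) works out to: P(data | urn A) = (5/11)(5/11)(6/11) = 0.1127; P(data | urn B) = (3/5)(3/5)(2/5) = 0.144.
Multiplying each by its prior: 1/2 · 0.1127 = 0.056349, 1/2 · 0.144 = 0.072; summing to 0.12835.
Dividing through by the total gives posterior P(urn A | data) = 0.43903, P(urn B | data) = 0.56097.
So P(orange next | data) = Σ P(orange next | H) P(H | data) = (6/11)(0.43903) + (2/5)(0.56097) = 0.46386.

0.4639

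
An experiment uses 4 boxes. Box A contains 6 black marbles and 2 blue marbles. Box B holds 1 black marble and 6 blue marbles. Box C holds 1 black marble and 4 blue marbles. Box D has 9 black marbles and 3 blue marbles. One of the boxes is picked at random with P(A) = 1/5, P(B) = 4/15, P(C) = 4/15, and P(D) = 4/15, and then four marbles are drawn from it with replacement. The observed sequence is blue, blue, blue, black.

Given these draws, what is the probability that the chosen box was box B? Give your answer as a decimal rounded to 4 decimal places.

0.4226

Compute the likelihood of the observed sequence for each case: P(data | box A) = (2/8)(2/8)(2/8)(6/8) = 0.011719; P(data | box B) = (6/7)(6/7)(6/7)(1/7) = 0.089963; P(data | box C) = (4/5)(4/5)(4/5)(1/5) = 0.1024; P(data | box D) = (3/12)(3/12)(3/12)(9/12) = 0.011719.
The prior-weighted likelihoods are 1/5 · 0.011719 = 0.0023437, 4/15 · 0.089963 = 0.02399, 4/15 · 0.1024 = 0.027307, 4/15 · 0.011719 = 0.003125; summing to 0.056765.
So P(box B | data) = (0.02399) / (0.056765) = 0.42262.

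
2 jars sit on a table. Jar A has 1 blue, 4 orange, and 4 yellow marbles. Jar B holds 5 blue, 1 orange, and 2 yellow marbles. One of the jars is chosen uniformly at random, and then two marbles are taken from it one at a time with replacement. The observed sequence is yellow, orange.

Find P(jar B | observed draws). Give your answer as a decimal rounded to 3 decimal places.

0.137

The likelihood of the observed sequence under each hypothesis: P(data | jar A) = (4/9)(4/9) = 0.19753; P(data | jar B) = (2/8)(1/8) = 0.03125.
Multiplying each by its prior: 1/2 · 0.19753 = 0.098765, 1/2 · 0.03125 = 0.015625; summing to 0.11439.
Hence P(jar B | data) = (0.015625) / (0.11439) = 0.13659.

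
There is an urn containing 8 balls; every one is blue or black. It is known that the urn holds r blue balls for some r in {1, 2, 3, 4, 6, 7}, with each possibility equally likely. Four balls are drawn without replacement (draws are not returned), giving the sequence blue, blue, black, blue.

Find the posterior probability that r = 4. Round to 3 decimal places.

0.167

For each hypothesis, P(data | H) works out to: P(data | r = 1) = (1/8)(0/7) = 0; P(data | r = 2) = (2/8)(1/7)(6/6)(0/5) = 0; P(data | r = 3) = (3/8)(2/7)(5/6)(1/5) = 1/56; P(data | r = 4) = (4/8)(3/7)(4/6)(2/5) = 2/35; P(data | r = 6) = (6/8)(5/7)(2/6)(4/5) = 1/7; P(data | r = 7) = (7/8)(6/7)(1/6)(5/5) = 1/8.
Weighting by the prior gives 1/6 · 0 = 0, 1/6 · 0 = 0, 1/6 · 1/56 = 1/336, 1/6 · 2/35 = 1/105, 1/6 · 1/7 = 1/42, 1/6 · 1/8 = 1/48; these sum to 2/35.
Therefore the posterior P(r = 4 | data) = (1/105) / (2/35) = 1/6.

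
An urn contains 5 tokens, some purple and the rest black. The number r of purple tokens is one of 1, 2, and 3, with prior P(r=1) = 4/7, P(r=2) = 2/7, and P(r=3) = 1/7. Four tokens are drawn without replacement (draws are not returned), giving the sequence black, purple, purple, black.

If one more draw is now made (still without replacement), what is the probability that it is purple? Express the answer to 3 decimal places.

0.333

Compute the likelihood of the observed sequence for each case: P(data | r = 1) = (4/5)(1/4)(0/3) = 0; P(data | r = 2) = (3/5)(2/4)(1/3)(2/2) = 1/10; P(data | r = 3) = (2/5)(3/4)(2/3)(1/2) = 1/10.
Weighting by the prior gives 4/7 · 0 = 0, 2/7 · 1/10 = 1/35, 1/7 · 1/10 = 1/70; summing to 3/70.
The posterior is then P(r = 1 | data) = 0, P(r = 2 | data) = 2/3, P(r = 3 | data) = 1/3.
So P(purple next | data) = Σ P(purple next | H) P(H | data) = (0)(2/3) + (1)(1/3) = 1/3.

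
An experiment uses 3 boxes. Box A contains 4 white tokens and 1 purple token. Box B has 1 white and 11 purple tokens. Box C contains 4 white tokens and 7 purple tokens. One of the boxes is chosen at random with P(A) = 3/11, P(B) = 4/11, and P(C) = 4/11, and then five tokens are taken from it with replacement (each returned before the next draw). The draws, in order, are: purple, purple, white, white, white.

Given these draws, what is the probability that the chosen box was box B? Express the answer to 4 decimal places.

0.0138

The likelihood of the observed sequence under each hypothesis: P(data | box A) = (1/5)(1/5)(4/5)(4/5)(4/5) = 0.02048; P(data | box B) = (11/12)(11/12)(1/12)(1/12)(1/12) = 0.00048627; P(data | box C) = (7/11)(7/11)(4/11)(4/11)(4/11) = 0.019472.
Weighting by the prior gives 3/11 · 0.02048 = 0.0055855, 4/11 · 0.00048627 = 0.00017683, 4/11 · 0.019472 = 0.0070808; these sum to 0.012843.
Therefore the posterior P(box B | data) = (0.00017683) / (0.012843) = 0.013768.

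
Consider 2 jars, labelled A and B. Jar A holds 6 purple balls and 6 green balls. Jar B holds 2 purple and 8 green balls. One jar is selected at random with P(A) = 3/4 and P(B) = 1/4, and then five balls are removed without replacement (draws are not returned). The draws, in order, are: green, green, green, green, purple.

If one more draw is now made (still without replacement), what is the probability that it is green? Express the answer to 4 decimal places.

Compute the likelihood of the observed sequence for each case: P(data | jar A) = (6/12)(5/11)(4/10)(3/9)(6/8) = 0.022727; P(data | jar B) = (8/10)(7/9)(6/8)(5/7)(2/6) = 0.11111.
Weighting by the prior gives 3/4 · 0.022727 = 0.017045, 1/4 · 0.11111 = 0.027778; summing to 0.044823.
Dividing through by the total gives posterior P(jar A | data) = 0.38028, P(jar B | data) = 0.61972.
The predictive probability is P(green next | data) = (2/7)(0.38028) + (4/5)(0.61972) = 0.60443.

0.6044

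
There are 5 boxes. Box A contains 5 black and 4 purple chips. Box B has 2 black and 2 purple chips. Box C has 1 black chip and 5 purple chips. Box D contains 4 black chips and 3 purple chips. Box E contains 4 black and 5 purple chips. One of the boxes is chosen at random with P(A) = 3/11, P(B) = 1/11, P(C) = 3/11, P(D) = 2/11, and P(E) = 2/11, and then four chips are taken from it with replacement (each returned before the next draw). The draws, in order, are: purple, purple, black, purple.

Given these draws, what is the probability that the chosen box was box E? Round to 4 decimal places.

For each hypothesis, P(data | H) works out to: P(data | box A) = (4/9)(4/9)(5/9)(4/9) = 0.048773; P(data | box B) = (2/4)(2/4)(2/4)(2/4) = 0.0625; P(data | box C) = (5/6)(5/6)(1/6)(5/6) = 0.096451; P(data | box D) = (3/7)(3/7)(4/7)(3/7) = 0.044981; P(data | box E) = (5/9)(5/9)(4/9)(5/9) = 0.076208.
Weighting by the prior gives 3/11 · 0.048773 = 0.013302, 1/11 · 0.0625 = 0.0056818, 3/11 · 0.096451 = 0.026305, 2/11 · 0.044981 = 0.0081784, 2/11 · 0.076208 = 0.013856; these sum to 0.067323.
Hence P(box E | data) = (0.013856) / (0.067323) = 0.20581.

0.2058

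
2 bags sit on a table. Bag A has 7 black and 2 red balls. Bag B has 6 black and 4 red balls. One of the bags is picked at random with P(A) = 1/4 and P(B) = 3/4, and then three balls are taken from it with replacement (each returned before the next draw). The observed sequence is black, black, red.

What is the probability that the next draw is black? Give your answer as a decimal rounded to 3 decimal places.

Compute the likelihood of the observed sequence for each case: P(data | bag A) = (7/9)(7/9)(2/9) = 0.13443; P(data | bag B) = (6/10)(6/10)(4/10) = 0.144.
Weighting by the prior gives 1/4 · 0.13443 = 0.033608, 3/4 · 0.144 = 0.108; summing to 0.14161.
Normalising, the posterior is P(bag A | data) = 0.23733, P(bag B | data) = 0.76267.
The predictive probability is P(black next | data) = (7/9)(0.23733) + (3/5)(0.76267) = 0.64219.

0.642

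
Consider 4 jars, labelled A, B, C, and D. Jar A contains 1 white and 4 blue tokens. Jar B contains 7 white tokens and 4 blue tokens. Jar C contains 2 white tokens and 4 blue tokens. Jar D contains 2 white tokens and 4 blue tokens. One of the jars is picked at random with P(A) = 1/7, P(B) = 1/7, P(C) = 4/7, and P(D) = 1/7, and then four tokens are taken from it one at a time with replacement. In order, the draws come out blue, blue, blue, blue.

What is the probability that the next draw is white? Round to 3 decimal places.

Under each hypothesis, the probability of the observed sequence is: P(data | jar A) = (4/5)(4/5)(4/5)(4/5) = 0.4096; P(data | jar B) = (4/11)(4/11)(4/11)(4/11) = 0.017485; P(data | jar C) = (4/6)(4/6)(4/6)(4/6) = 0.19753; P(data | jar D) = (4/6)(4/6)(4/6)(4/6) = 0.19753.
Weighting by the prior gives 1/7 · 0.4096 = 0.058514, 1/7 · 0.017485 = 0.0024979, 4/7 · 0.19753 = 0.11287, 1/7 · 0.19753 = 0.028219; with total 0.20211.
Normalising, the posterior is P(jar A | data) = 0.28952, P(jar B | data) = 0.012359, P(jar C | data) = 0.55849, P(jar D | data) = 0.13962.
So P(white next | data) = Σ P(white next | H) P(H | data) = (1/5)(0.28952) + (7/11)(0.012359) + (1/3)(0.55849) + (1/3)(0.13962) = 0.29848.

0.298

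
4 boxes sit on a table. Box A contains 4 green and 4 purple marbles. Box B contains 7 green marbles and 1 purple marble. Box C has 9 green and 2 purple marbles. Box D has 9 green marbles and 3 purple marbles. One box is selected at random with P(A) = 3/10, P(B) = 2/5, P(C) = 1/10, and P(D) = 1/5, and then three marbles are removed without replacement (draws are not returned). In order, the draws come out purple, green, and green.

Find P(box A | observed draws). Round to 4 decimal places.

For each hypothesis, P(data | H) works out to: P(data | box A) = (4/8)(4/7)(3/6) = 0.14286; P(data | box B) = (1/8)(7/7)(6/6) = 0.125; P(data | box C) = (2/11)(9/10)(8/9) = 0.14545; P(data | box D) = (3/12)(9/11)(8/10) = 0.16364.
Multiplying each by its prior: 3/10 · 0.14286 = 0.042857, 2/5 · 0.125 = 0.05, 1/10 · 0.14545 = 0.014545, 1/5 · 0.16364 = 0.032727; summing to 0.14013.
Therefore the posterior P(box A | data) = (0.042857) / (0.14013) = 0.30584.

0.3058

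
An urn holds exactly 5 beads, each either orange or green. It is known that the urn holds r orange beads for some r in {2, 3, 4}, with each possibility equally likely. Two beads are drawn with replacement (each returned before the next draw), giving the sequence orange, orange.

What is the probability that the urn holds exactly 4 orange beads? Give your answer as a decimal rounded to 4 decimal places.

0.5517

The likelihood of the observed sequence under each hypothesis: P(data | r = 2) = (2/5)(2/5) = 4/25; P(data | r = 3) = (3/5)(3/5) = 9/25; P(data | r = 4) = (4/5)(4/5) = 16/25.
Multiplying each by its prior: 1/3 · 4/25 = 4/75, 1/3 · 9/25 = 3/25, 1/3 · 16/25 = 16/75; with total 29/75.
Therefore the posterior P(r = 4 | data) = (16/75) / (29/75) = 16/29.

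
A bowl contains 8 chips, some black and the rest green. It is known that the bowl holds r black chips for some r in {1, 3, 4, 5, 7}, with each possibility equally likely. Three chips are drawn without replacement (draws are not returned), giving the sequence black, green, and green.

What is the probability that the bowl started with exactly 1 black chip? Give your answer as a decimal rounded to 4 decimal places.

The likelihood of the observed sequence under each hypothesis: P(data | r = 1) = (1/8)(7/7)(6/6) = 1/8; P(data | r = 3) = (3/8)(5/7)(4/6) = 5/28; P(data | r = 4) = (4/8)(4/7)(3/6) = 1/7; P(data | r = 5) = (5/8)(3/7)(2/6) = 5/56; P(data | r = 7) = (7/8)(1/7)(0/6) = 0.
The prior-weighted likelihoods are 1/5 · 1/8 = 1/40, 1/5 · 5/28 = 1/28, 1/5 · 1/7 = 1/35, 1/5 · 5/56 = 1/56, 1/5 · 0 = 0; summing to 3/28.
Hence P(r = 1 | data) = (1/40) / (3/28) = 7/30.

0.2333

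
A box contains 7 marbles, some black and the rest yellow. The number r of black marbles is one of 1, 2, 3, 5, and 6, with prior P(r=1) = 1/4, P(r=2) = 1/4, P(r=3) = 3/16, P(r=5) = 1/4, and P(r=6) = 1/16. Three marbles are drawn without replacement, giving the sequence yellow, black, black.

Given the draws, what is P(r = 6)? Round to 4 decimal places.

0.0993

For each hypothesis, P(data | H) works out to: P(data | r = 1) = (6/7)(1/6)(0/5) = 0; P(data | r = 2) = (5/7)(2/6)(1/5) = 0.047619; P(data | r = 3) = (4/7)(3/6)(2/5) = 0.11429; P(data | r = 5) = (2/7)(5/6)(4/5) = 0.19048; P(data | r = 6) = (1/7)(6/6)(5/5) = 0.14286.
Multiplying each by its prior: 1/4 · 0 = 0, 1/4 · 0.047619 = 0.011905, 3/16 · 0.11429 = 0.021429, 1/4 · 0.19048 = 0.047619, 1/16 · 0.14286 = 0.0089286; these sum to 0.089881.
By Bayes' rule, P(r = 6 | data) = (0.0089286) / (0.089881) = 0.099338.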